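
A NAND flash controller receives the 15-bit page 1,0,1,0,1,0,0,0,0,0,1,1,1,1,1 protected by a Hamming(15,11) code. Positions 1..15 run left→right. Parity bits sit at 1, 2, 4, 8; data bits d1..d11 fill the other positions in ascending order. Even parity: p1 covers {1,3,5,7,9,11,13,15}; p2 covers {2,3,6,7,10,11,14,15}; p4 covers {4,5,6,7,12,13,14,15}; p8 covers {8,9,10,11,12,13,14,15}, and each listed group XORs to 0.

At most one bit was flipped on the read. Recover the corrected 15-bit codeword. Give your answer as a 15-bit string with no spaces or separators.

101010000010111

s1 (pos 1,3,5,7,9,11,13,15): 1⊕1⊕1⊕0⊕0⊕1⊕1⊕1 = 0
s2 (pos 2,3,6,7,10,11,14,15): 0⊕1⊕0⊕0⊕0⊕1⊕1⊕1 = 0
s4 (pos 4,5,6,7,12,13,14,15): 0⊕1⊕0⊕0⊕1⊕1⊕1⊕1 = 1
s8 (pos 8,9,10,11,12,13,14,15): 0⊕0⊕0⊕1⊕1⊕1⊕1⊕1 = 1
Syndrome s8…s1 = 1100 → error at position 12.
Flip position 12: 101010000011111 → 101010000010111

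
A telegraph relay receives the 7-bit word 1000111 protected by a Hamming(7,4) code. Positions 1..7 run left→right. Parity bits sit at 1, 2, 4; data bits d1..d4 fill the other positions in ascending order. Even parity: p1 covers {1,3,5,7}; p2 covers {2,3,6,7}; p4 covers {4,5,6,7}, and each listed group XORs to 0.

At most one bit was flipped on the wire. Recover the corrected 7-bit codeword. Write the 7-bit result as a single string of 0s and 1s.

s1 (pos 1,3,5,7): 1⊕0⊕1⊕1 = 1
s2 (pos 2,3,6,7): 0⊕0⊕1⊕1 = 0
s4 (pos 4,5,6,7): 0⊕1⊕1⊕1 = 1
Syndrome s4…s1 = 101 → error at position 5.
Flip position 5: 1000111 → 1000011

1000011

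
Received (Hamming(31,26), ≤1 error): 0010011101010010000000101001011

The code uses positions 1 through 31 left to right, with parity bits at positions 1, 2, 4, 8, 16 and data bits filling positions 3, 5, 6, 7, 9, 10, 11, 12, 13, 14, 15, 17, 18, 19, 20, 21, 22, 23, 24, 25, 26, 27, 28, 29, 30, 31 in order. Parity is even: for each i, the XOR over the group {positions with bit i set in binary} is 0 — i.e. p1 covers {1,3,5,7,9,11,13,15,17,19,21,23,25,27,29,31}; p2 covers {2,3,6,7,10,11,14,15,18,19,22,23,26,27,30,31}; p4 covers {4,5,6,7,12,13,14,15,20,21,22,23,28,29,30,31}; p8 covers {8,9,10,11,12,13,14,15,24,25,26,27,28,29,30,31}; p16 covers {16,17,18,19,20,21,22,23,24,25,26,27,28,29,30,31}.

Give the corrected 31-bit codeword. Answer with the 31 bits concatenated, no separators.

s1 (pos 1,3,5,7,9,11,13,15,17,19,21,23,25,27,29,31): 0⊕1⊕0⊕1⊕0⊕0⊕0⊕1⊕0⊕0⊕0⊕1⊕1⊕0⊕0⊕1 = 0
s2 (pos 2,3,6,7,10,11,14,15,18,19,22,23,26,27,30,31): 0⊕1⊕1⊕1⊕1⊕0⊕0⊕1⊕0⊕0⊕0⊕1⊕0⊕0⊕1⊕1 = 0
s4 (pos 4,5,6,7,12,13,14,15,20,21,22,23,28,29,30,31): 0⊕0⊕1⊕1⊕1⊕0⊕0⊕1⊕0⊕0⊕0⊕1⊕1⊕0⊕1⊕1 = 0
s8 (pos 8,9,10,11,12,13,14,15,24,25,26,27,28,29,30,31): 1⊕0⊕1⊕0⊕1⊕0⊕0⊕1⊕0⊕1⊕0⊕0⊕1⊕0⊕1⊕1 = 0
s16 (pos 16,17,18,19,20,21,22,23,24,25,26,27,28,29,30,31): 0⊕0⊕0⊕0⊕0⊕0⊕0⊕1⊕0⊕1⊕0⊕0⊕1⊕0⊕1⊕1 = 1
Syndrome s16…s1 = 10000 → error at position 16.
Flip position 16: 0010011101010010000000101001011 → 0010011101010011000000101001011

0010011101010011000000101001011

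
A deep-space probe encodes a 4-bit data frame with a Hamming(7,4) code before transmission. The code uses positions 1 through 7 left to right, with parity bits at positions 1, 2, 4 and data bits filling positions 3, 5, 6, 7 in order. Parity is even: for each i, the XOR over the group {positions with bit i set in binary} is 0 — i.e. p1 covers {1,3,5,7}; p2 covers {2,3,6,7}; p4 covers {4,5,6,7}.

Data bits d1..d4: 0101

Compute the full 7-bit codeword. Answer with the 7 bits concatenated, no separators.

0100101

Place data at non-parity positions: p1 p2 0 p4 1 0 1
p1 (pos 1,3,5,7): XOR of data positions = 0⊕1⊕1 = 0
p2 (pos 2,3,6,7): XOR of data positions = 0⊕0⊕1 = 1
p4 (pos 4,5,6,7): XOR of data positions = 1⊕0⊕1 = 0
Codeword: 0100101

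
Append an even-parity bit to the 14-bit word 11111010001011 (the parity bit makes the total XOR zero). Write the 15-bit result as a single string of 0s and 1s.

111110100010111

XOR of the 14 data bits: 1⊕1⊕1⊕1⊕1⊕0⊕1⊕0⊕0⊕0⊕1⊕0⊕1⊕1 = 1
Parity bit = 1 (so all 15 bits XOR to 0).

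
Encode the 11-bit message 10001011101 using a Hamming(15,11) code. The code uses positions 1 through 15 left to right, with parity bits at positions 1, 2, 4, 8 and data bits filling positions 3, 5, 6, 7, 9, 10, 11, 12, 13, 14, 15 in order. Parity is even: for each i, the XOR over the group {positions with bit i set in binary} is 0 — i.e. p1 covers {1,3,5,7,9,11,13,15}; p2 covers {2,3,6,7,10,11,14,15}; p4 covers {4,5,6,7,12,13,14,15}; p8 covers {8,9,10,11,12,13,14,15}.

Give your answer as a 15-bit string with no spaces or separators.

Place data at non-parity positions: p1 p2 1 p4 0 0 0 p8 1 0 1 1 1 0 1
p1 (pos 1,3,5,7,9,11,13,15): XOR of data positions = 1⊕0⊕0⊕1⊕1⊕1⊕1 = 1
p2 (pos 2,3,6,7,10,11,14,15): XOR of data positions = 1⊕0⊕0⊕0⊕1⊕0⊕1 = 1
p4 (pos 4,5,6,7,12,13,14,15): XOR of data positions = 0⊕0⊕0⊕1⊕1⊕0⊕1 = 1
p8 (pos 8,9,10,11,12,13,14,15): XOR of data positions = 1⊕0⊕1⊕1⊕1⊕0⊕1 = 1
Codeword: 111100011011101

111100011011101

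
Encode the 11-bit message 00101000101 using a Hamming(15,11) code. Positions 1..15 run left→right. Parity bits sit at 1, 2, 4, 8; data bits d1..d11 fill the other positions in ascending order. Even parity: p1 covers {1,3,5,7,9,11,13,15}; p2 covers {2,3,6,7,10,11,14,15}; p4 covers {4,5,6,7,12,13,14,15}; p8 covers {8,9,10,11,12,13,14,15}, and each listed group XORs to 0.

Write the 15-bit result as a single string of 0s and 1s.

Place data at non-parity positions: p1 p2 0 p4 0 1 0 p8 1 0 0 0 1 0 1
p1 (pos 1,3,5,7,9,11,13,15): XOR of data positions = 0⊕0⊕0⊕1⊕0⊕1⊕1 = 1
p2 (pos 2,3,6,7,10,11,14,15): XOR of data positions = 0⊕1⊕0⊕0⊕0⊕0⊕1 = 0
p4 (pos 4,5,6,7,12,13,14,15): XOR of data positions = 0⊕1⊕0⊕0⊕1⊕0⊕1 = 1
p8 (pos 8,9,10,11,12,13,14,15): XOR of data positions = 1⊕0⊕0⊕0⊕1⊕0⊕1 = 1
Codeword: 100101011000101

100101011000101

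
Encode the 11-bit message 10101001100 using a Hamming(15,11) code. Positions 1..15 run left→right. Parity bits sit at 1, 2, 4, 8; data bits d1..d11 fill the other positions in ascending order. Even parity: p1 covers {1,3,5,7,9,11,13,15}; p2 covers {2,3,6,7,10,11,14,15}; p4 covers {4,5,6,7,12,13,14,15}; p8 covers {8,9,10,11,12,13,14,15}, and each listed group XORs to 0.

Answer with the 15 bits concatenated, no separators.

Place data at non-parity positions: p1 p2 1 p4 0 1 0 p8 1 0 0 1 1 0 0
p1 (pos 1,3,5,7,9,11,13,15): XOR of data positions = 1⊕0⊕0⊕1⊕0⊕1⊕0 = 1
p2 (pos 2,3,6,7,10,11,14,15): XOR of data positions = 1⊕1⊕0⊕0⊕0⊕0⊕0 = 0
p4 (pos 4,5,6,7,12,13,14,15): XOR of data positions = 0⊕1⊕0⊕1⊕1⊕0⊕0 = 1
p8 (pos 8,9,10,11,12,13,14,15): XOR of data positions = 1⊕0⊕0⊕1⊕1⊕0⊕0 = 1
Codeword: 101101011001100

101101011001100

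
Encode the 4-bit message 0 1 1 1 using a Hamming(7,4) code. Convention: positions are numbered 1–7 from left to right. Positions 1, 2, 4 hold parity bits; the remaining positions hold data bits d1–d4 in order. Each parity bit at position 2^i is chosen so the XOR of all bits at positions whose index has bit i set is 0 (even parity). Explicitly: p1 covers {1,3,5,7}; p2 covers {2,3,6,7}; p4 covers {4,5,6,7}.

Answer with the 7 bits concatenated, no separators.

0001111

Place data at non-parity positions: p1 p2 0 p4 1 1 1
p1 (pos 1,3,5,7): XOR of data positions = 0⊕1⊕1 = 0
p2 (pos 2,3,6,7): XOR of data positions = 0⊕1⊕1 = 0
p4 (pos 4,5,6,7): XOR of data positions = 1⊕1⊕1 = 1
Codeword: 0001111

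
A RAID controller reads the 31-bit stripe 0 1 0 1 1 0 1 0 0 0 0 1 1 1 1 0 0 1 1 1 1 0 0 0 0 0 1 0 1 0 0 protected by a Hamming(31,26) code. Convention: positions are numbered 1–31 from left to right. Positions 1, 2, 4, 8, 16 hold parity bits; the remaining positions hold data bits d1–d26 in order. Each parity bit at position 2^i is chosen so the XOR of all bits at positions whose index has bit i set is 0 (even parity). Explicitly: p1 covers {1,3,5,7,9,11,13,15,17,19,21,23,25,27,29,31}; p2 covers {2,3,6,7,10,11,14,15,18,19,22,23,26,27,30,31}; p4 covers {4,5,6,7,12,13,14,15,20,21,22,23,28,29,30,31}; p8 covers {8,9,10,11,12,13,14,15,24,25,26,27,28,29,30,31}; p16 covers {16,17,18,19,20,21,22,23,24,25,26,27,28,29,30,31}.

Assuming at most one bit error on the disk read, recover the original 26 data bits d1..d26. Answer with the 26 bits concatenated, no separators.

01010001111011110000010100

s1 (pos 1,3,5,7,9,11,13,15,17,19,21,23,25,27,29,31): 0⊕0⊕1⊕1⊕0⊕0⊕1⊕1⊕0⊕1⊕1⊕0⊕0⊕1⊕1⊕0 = 0
s2 (pos 2,3,6,7,10,11,14,15,18,19,22,23,26,27,30,31): 1⊕0⊕0⊕1⊕0⊕0⊕1⊕1⊕1⊕1⊕0⊕0⊕0⊕1⊕0⊕0 = 1
s4 (pos 4,5,6,7,12,13,14,15,20,21,22,23,28,29,30,31): 1⊕1⊕0⊕1⊕1⊕1⊕1⊕1⊕1⊕1⊕0⊕0⊕0⊕1⊕0⊕0 = 0
s8 (pos 8,9,10,11,12,13,14,15,24,25,26,27,28,29,30,31): 0⊕0⊕0⊕0⊕1⊕1⊕1⊕1⊕0⊕0⊕0⊕1⊕0⊕1⊕0⊕0 = 0
s16 (pos 16,17,18,19,20,21,22,23,24,25,26,27,28,29,30,31): 0⊕0⊕1⊕1⊕1⊕1⊕0⊕0⊕0⊕0⊕0⊕1⊕0⊕1⊕0⊕0 = 0
Syndrome s16…s1 = 00010 → error at position 2.
Flip position 2: 0101101000011110011110000010100 → 0001101000011110011110000010100
Read data bits from positions 3,5,6,7,9,10,11,12,13,14,15,17,18,19,20,21,22,23,24,25,26,27,28,29,30,31: 01010001111011110000010100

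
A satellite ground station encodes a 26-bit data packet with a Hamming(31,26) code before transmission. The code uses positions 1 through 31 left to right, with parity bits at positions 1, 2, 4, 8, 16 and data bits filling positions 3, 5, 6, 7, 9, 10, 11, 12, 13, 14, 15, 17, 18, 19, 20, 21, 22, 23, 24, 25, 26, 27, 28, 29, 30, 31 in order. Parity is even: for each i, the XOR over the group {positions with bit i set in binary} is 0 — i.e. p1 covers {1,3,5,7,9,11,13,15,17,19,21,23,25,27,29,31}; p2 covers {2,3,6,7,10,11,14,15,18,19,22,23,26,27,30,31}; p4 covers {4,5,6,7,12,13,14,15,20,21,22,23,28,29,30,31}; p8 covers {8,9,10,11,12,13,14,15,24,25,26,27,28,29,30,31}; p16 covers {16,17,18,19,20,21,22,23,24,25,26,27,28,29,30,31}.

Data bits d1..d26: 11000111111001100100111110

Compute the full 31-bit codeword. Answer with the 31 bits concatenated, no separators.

1010100101111110001100100111110

Place data at non-parity positions: p1 p2 1 p4 1 0 0 p8 0 1 1 1 1 1 1 p16 0 0 1 1 0 0 1 0 0 1 1 1 1 1 0
p1 (pos 1,3,5,7,9,11,13,15,17,19,21,23,25,27,29,31): XOR of data positions = 1⊕1⊕0⊕0⊕1⊕1⊕1⊕0⊕1⊕0⊕1⊕0⊕1⊕1⊕0 = 1
p2 (pos 2,3,6,7,10,11,14,15,18,19,22,23,26,27,30,31): XOR of data positions = 1⊕0⊕0⊕1⊕1⊕1⊕1⊕0⊕1⊕0⊕1⊕1⊕1⊕1⊕0 = 0
p4 (pos 4,5,6,7,12,13,14,15,20,21,22,23,28,29,30,31): XOR of data positions = 1⊕0⊕0⊕1⊕1⊕1⊕1⊕1⊕0⊕0⊕1⊕1⊕1⊕1⊕0 = 0
p8 (pos 8,9,10,11,12,13,14,15,24,25,26,27,28,29,30,31): XOR of data positions = 0⊕1⊕1⊕1⊕1⊕1⊕1⊕0⊕0⊕1⊕1⊕1⊕1⊕1⊕0 = 1
p16 (pos 16,17,18,19,20,21,22,23,24,25,26,27,28,29,30,31): XOR of data positions = 0⊕0⊕1⊕1⊕0⊕0⊕1⊕0⊕0⊕1⊕1⊕1⊕1⊕1⊕0 = 0
Codeword: 1010100101111110001100100111110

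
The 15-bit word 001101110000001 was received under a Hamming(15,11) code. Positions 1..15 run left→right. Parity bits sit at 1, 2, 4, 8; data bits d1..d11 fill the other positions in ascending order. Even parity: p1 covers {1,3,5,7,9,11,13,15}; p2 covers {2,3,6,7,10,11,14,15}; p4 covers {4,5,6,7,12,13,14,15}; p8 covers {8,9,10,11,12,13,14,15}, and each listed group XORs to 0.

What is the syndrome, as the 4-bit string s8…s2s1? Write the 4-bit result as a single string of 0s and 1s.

0001

s1 (pos 1,3,5,7,9,11,13,15): 0⊕1⊕0⊕1⊕0⊕0⊕0⊕1 = 1
s2 (pos 2,3,6,7,10,11,14,15): 0⊕1⊕1⊕1⊕0⊕0⊕0⊕1 = 0
s4 (pos 4,5,6,7,12,13,14,15): 1⊕0⊕1⊕1⊕0⊕0⊕0⊕1 = 0
s8 (pos 8,9,10,11,12,13,14,15): 1⊕0⊕0⊕0⊕0⊕0⊕0⊕1 = 0
Syndrome s8…s1 = 0001 → error at position 1.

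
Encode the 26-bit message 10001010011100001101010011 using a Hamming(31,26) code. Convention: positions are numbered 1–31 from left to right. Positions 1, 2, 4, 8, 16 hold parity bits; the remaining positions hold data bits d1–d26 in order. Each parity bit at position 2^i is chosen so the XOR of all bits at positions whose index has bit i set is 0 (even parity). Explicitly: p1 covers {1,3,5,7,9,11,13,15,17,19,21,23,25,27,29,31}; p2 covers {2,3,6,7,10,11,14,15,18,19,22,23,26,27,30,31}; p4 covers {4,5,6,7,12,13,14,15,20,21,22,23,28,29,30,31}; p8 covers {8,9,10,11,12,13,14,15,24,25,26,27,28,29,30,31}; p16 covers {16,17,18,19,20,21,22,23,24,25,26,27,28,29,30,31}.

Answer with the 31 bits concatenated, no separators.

1110000010100111100001101010011

Place data at non-parity positions: p1 p2 1 p4 0 0 0 p8 1 0 1 0 0 1 1 p16 1 0 0 0 0 1 1 0 1 0 1 0 0 1 1
p1 (pos 1,3,5,7,9,11,13,15,17,19,21,23,25,27,29,31): XOR of data positions = 1⊕0⊕0⊕1⊕1⊕0⊕1⊕1⊕0⊕0⊕1⊕1⊕1⊕0⊕1 = 1
p2 (pos 2,3,6,7,10,11,14,15,18,19,22,23,26,27,30,31): XOR of data positions = 1⊕0⊕0⊕0⊕1⊕1⊕1⊕0⊕0⊕1⊕1⊕0⊕1⊕1⊕1 = 1
p4 (pos 4,5,6,7,12,13,14,15,20,21,22,23,28,29,30,31): XOR of data positions = 0⊕0⊕0⊕0⊕0⊕1⊕1⊕0⊕0⊕1⊕1⊕0⊕0⊕1⊕1 = 0
p8 (pos 8,9,10,11,12,13,14,15,24,25,26,27,28,29,30,31): XOR of data positions = 1⊕0⊕1⊕0⊕0⊕1⊕1⊕0⊕1⊕0⊕1⊕0⊕0⊕1⊕1 = 0
p16 (pos 16,17,18,19,20,21,22,23,24,25,26,27,28,29,30,31): XOR of data positions = 1⊕0⊕0⊕0⊕0⊕1⊕1⊕0⊕1⊕0⊕1⊕0⊕0⊕1⊕1 = 1
Codeword: 1110000010100111100001101010011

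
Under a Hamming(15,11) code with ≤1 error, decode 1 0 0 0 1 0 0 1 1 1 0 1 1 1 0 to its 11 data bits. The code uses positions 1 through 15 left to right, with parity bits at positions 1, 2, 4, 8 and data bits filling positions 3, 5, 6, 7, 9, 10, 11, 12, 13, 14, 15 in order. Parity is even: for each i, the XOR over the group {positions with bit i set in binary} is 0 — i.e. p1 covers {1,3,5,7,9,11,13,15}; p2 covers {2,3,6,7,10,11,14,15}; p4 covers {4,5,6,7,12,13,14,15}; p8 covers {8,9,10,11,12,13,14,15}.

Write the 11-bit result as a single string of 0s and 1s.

01001101110

s1 (pos 1,3,5,7,9,11,13,15): 1⊕0⊕1⊕0⊕1⊕0⊕1⊕0 = 0
s2 (pos 2,3,6,7,10,11,14,15): 0⊕0⊕0⊕0⊕1⊕0⊕1⊕0 = 0
s4 (pos 4,5,6,7,12,13,14,15): 0⊕1⊕0⊕0⊕1⊕1⊕1⊕0 = 0
s8 (pos 8,9,10,11,12,13,14,15): 1⊕1⊕1⊕0⊕1⊕1⊕1⊕0 = 0
Syndrome s8…s1 = 0000 → no error.
Read data bits from positions 3,5,6,7,9,10,11,12,13,14,15: 01001101110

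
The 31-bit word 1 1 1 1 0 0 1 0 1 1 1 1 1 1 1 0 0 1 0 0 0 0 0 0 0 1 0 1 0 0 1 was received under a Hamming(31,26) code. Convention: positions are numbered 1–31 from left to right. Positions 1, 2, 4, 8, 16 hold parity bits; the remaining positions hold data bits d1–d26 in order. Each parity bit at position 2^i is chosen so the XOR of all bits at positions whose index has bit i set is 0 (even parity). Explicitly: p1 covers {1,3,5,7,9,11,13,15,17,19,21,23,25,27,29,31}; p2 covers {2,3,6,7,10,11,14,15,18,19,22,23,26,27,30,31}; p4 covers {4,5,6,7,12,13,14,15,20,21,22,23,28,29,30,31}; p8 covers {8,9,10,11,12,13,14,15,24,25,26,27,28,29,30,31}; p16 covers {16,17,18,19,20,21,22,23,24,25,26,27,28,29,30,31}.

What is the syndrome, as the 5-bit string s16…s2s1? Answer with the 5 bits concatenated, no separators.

s1 (pos 1,3,5,7,9,11,13,15,17,19,21,23,25,27,29,31): 1⊕1⊕0⊕1⊕1⊕1⊕1⊕1⊕0⊕0⊕0⊕0⊕0⊕0⊕0⊕1 = 0
s2 (pos 2,3,6,7,10,11,14,15,18,19,22,23,26,27,30,31): 1⊕1⊕0⊕1⊕1⊕1⊕1⊕1⊕1⊕0⊕0⊕0⊕1⊕0⊕0⊕1 = 0
s4 (pos 4,5,6,7,12,13,14,15,20,21,22,23,28,29,30,31): 1⊕0⊕0⊕1⊕1⊕1⊕1⊕1⊕0⊕0⊕0⊕0⊕1⊕0⊕0⊕1 = 0
s8 (pos 8,9,10,11,12,13,14,15,24,25,26,27,28,29,30,31): 0⊕1⊕1⊕1⊕1⊕1⊕1⊕1⊕0⊕0⊕1⊕0⊕1⊕0⊕0⊕1 = 0
s16 (pos 16,17,18,19,20,21,22,23,24,25,26,27,28,29,30,31): 0⊕0⊕1⊕0⊕0⊕0⊕0⊕0⊕0⊕0⊕1⊕0⊕1⊕0⊕0⊕1 = 0
Syndrome s16…s1 = 00000 → no error.

00000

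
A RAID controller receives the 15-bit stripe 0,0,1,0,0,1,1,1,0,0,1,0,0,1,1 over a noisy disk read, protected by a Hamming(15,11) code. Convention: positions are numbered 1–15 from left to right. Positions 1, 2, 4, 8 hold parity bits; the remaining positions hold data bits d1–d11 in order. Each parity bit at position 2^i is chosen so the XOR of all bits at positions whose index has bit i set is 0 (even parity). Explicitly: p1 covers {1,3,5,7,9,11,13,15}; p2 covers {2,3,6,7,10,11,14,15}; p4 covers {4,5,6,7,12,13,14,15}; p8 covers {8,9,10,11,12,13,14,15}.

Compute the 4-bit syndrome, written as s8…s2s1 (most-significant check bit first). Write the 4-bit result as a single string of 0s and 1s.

s1 (pos 1,3,5,7,9,11,13,15): 0⊕1⊕0⊕1⊕0⊕1⊕0⊕1 = 0
s2 (pos 2,3,6,7,10,11,14,15): 0⊕1⊕1⊕1⊕0⊕1⊕1⊕1 = 0
s4 (pos 4,5,6,7,12,13,14,15): 0⊕0⊕1⊕1⊕0⊕0⊕1⊕1 = 0
s8 (pos 8,9,10,11,12,13,14,15): 1⊕0⊕0⊕1⊕0⊕0⊕1⊕1 = 0
Syndrome s8…s1 = 0000 → no error.

0000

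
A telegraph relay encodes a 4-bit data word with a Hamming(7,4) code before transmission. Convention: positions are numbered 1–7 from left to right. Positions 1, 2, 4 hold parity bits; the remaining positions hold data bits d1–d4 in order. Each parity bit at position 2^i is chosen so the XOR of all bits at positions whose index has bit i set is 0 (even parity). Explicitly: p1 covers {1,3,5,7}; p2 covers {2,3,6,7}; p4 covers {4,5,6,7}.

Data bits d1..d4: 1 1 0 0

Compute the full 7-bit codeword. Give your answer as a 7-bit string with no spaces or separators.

Place data at non-parity positions: p1 p2 1 p4 1 0 0
p1 (pos 1,3,5,7): XOR of data positions = 1⊕1⊕0 = 0
p2 (pos 2,3,6,7): XOR of data positions = 1⊕0⊕0 = 1
p4 (pos 4,5,6,7): XOR of data positions = 1⊕0⊕0 = 1
Codeword: 0111100

0111100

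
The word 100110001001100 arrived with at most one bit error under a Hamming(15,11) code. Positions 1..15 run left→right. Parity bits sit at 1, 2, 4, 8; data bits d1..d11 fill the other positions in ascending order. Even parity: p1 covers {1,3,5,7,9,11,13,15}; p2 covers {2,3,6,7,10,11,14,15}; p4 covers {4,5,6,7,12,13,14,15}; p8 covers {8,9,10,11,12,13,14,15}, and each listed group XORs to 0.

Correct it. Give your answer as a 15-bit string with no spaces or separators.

100110011001100

s1 (pos 1,3,5,7,9,11,13,15): 1⊕0⊕1⊕0⊕1⊕0⊕1⊕0 = 0
s2 (pos 2,3,6,7,10,11,14,15): 0⊕0⊕0⊕0⊕0⊕0⊕0⊕0 = 0
s4 (pos 4,5,6,7,12,13,14,15): 1⊕1⊕0⊕0⊕1⊕1⊕0⊕0 = 0
s8 (pos 8,9,10,11,12,13,14,15): 0⊕1⊕0⊕0⊕1⊕1⊕0⊕0 = 1
Syndrome s8…s1 = 1000 → error at position 8.
Flip position 8: 100110001001100 → 100110011001100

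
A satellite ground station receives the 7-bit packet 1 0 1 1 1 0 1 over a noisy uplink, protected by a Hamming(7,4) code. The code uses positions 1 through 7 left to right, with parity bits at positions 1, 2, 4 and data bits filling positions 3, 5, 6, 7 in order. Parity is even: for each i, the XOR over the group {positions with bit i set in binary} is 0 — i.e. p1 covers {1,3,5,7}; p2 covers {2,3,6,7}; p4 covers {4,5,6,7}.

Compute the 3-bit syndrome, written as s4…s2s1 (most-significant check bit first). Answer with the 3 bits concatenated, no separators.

100

s1 (pos 1,3,5,7): 1⊕1⊕1⊕1 = 0
s2 (pos 2,3,6,7): 0⊕1⊕0⊕1 = 0
s4 (pos 4,5,6,7): 1⊕1⊕0⊕1 = 1
Syndrome s4…s1 = 100 → error at position 4.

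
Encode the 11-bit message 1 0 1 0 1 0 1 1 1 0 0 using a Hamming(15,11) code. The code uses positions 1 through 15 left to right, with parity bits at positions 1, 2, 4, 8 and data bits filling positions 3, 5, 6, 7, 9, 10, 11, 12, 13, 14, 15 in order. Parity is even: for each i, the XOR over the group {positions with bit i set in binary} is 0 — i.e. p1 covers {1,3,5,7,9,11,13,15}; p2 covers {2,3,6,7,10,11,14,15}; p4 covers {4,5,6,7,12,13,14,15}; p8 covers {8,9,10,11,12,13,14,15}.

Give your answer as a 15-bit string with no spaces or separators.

011101001011100

Place data at non-parity positions: p1 p2 1 p4 0 1 0 p8 1 0 1 1 1 0 0
p1 (pos 1,3,5,7,9,11,13,15): XOR of data positions = 1⊕0⊕0⊕1⊕1⊕1⊕0 = 0
p2 (pos 2,3,6,7,10,11,14,15): XOR of data positions = 1⊕1⊕0⊕0⊕1⊕0⊕0 = 1
p4 (pos 4,5,6,7,12,13,14,15): XOR of data positions = 0⊕1⊕0⊕1⊕1⊕0⊕0 = 1
p8 (pos 8,9,10,11,12,13,14,15): XOR of data positions = 1⊕0⊕1⊕1⊕1⊕0⊕0 = 0
Codeword: 011101001011100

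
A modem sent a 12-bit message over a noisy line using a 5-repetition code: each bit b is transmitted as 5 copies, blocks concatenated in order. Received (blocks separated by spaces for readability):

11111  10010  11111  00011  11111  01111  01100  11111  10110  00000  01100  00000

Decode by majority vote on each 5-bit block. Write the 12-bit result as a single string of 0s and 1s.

Block 1 (11111): 5 ones → 1
Block 2 (10010): 2 ones → 0
Block 3 (11111): 5 ones → 1
Block 4 (00011): 2 ones → 0
Block 5 (11111): 5 ones → 1
Block 6 (01111): 4 ones → 1
Block 7 (01100): 2 ones → 0
Block 8 (11111): 5 ones → 1
Block 9 (10110): 3 ones → 1
Block 10 (00000): 0 ones → 0
Block 11 (01100): 2 ones → 0
Block 12 (00000): 0 ones → 0

101011011000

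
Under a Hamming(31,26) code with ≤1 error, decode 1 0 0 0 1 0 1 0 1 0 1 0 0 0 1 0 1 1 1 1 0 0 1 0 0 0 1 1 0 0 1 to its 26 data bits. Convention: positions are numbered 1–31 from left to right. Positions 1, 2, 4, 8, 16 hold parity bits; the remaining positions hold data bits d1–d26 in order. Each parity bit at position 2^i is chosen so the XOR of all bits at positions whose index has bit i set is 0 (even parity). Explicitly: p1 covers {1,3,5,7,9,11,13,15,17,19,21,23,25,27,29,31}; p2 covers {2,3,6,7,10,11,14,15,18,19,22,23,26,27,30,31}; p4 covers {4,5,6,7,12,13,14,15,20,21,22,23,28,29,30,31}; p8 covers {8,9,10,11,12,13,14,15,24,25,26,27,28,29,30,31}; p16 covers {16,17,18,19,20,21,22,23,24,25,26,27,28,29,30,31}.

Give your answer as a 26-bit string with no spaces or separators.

00011010001111100100011001

s1 (pos 1,3,5,7,9,11,13,15,17,19,21,23,25,27,29,31): 1⊕0⊕1⊕1⊕1⊕1⊕0⊕1⊕1⊕1⊕0⊕1⊕0⊕1⊕0⊕1 = 1
s2 (pos 2,3,6,7,10,11,14,15,18,19,22,23,26,27,30,31): 0⊕0⊕0⊕1⊕0⊕1⊕0⊕1⊕1⊕1⊕0⊕1⊕0⊕1⊕0⊕1 = 0
s4 (pos 4,5,6,7,12,13,14,15,20,21,22,23,28,29,30,31): 0⊕1⊕0⊕1⊕0⊕0⊕0⊕1⊕1⊕0⊕0⊕1⊕1⊕0⊕0⊕1 = 1
s8 (pos 8,9,10,11,12,13,14,15,24,25,26,27,28,29,30,31): 0⊕1⊕0⊕1⊕0⊕0⊕0⊕1⊕0⊕0⊕0⊕1⊕1⊕0⊕0⊕1 = 0
s16 (pos 16,17,18,19,20,21,22,23,24,25,26,27,28,29,30,31): 0⊕1⊕1⊕1⊕1⊕0⊕0⊕1⊕0⊕0⊕0⊕1⊕1⊕0⊕0⊕1 = 0
Syndrome s16…s1 = 00101 → error at position 5.
Flip position 5: 1000101010100010111100100011001 → 1000001010100010111100100011001
Read data bits from positions 3,5,6,7,9,10,11,12,13,14,15,17,18,19,20,21,22,23,24,25,26,27,28,29,30,31: 00011010001111100100011001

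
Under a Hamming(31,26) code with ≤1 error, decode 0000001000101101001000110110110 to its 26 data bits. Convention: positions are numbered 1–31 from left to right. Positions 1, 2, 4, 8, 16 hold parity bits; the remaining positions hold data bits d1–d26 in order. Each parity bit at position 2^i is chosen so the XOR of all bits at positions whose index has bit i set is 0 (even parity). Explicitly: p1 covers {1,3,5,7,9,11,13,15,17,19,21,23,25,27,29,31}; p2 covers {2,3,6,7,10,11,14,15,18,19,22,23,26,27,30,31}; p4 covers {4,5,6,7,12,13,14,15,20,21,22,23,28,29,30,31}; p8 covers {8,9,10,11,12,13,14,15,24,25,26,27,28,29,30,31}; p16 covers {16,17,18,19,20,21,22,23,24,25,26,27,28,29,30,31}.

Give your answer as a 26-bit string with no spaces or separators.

s1 (pos 1,3,5,7,9,11,13,15,17,19,21,23,25,27,29,31): 0⊕0⊕0⊕1⊕0⊕1⊕1⊕0⊕0⊕1⊕0⊕1⊕0⊕1⊕1⊕0 = 1
s2 (pos 2,3,6,7,10,11,14,15,18,19,22,23,26,27,30,31): 0⊕0⊕0⊕1⊕0⊕1⊕1⊕0⊕0⊕1⊕0⊕1⊕1⊕1⊕1⊕0 = 0
s4 (pos 4,5,6,7,12,13,14,15,20,21,22,23,28,29,30,31): 0⊕0⊕0⊕1⊕0⊕1⊕1⊕0⊕0⊕0⊕0⊕1⊕0⊕1⊕1⊕0 = 0
s8 (pos 8,9,10,11,12,13,14,15,24,25,26,27,28,29,30,31): 0⊕0⊕0⊕1⊕0⊕1⊕1⊕0⊕1⊕0⊕1⊕1⊕0⊕1⊕1⊕0 = 0
s16 (pos 16,17,18,19,20,21,22,23,24,25,26,27,28,29,30,31): 1⊕0⊕0⊕1⊕0⊕0⊕0⊕1⊕1⊕0⊕1⊕1⊕0⊕1⊕1⊕0 = 0
Syndrome s16…s1 = 00001 → error at position 1.
Flip position 1: 0000001000101101001000110110110 → 1000001000101101001000110110110
Read data bits from positions 3,5,6,7,9,10,11,12,13,14,15,17,18,19,20,21,22,23,24,25,26,27,28,29,30,31: 00010010110001000110110110

00010010110001000110110110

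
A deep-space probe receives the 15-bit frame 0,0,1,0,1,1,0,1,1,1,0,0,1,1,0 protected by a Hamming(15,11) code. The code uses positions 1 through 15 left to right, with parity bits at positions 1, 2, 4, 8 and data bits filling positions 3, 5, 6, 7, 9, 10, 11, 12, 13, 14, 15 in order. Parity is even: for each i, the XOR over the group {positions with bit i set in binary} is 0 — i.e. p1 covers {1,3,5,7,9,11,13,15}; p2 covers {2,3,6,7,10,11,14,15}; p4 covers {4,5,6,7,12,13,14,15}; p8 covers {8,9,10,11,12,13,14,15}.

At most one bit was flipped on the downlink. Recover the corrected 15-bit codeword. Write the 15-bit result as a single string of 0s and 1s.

001011001100110

s1 (pos 1,3,5,7,9,11,13,15): 0⊕1⊕1⊕0⊕1⊕0⊕1⊕0 = 0
s2 (pos 2,3,6,7,10,11,14,15): 0⊕1⊕1⊕0⊕1⊕0⊕1⊕0 = 0
s4 (pos 4,5,6,7,12,13,14,15): 0⊕1⊕1⊕0⊕0⊕1⊕1⊕0 = 0
s8 (pos 8,9,10,11,12,13,14,15): 1⊕1⊕1⊕0⊕0⊕1⊕1⊕0 = 1
Syndrome s8…s1 = 1000 → error at position 8.
Flip position 8: 001011011100110 → 001011001100110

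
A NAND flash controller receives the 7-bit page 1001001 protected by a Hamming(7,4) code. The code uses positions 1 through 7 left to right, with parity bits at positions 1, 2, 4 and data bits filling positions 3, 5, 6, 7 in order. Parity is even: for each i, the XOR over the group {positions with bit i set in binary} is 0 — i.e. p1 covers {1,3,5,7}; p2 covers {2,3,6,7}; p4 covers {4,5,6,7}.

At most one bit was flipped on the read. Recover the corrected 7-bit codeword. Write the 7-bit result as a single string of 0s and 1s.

1101001

s1 (pos 1,3,5,7): 1⊕0⊕0⊕1 = 0
s2 (pos 2,3,6,7): 0⊕0⊕0⊕1 = 1
s4 (pos 4,5,6,7): 1⊕0⊕0⊕1 = 0
Syndrome s4…s1 = 010 → error at position 2.
Flip position 2: 1001001 → 1101001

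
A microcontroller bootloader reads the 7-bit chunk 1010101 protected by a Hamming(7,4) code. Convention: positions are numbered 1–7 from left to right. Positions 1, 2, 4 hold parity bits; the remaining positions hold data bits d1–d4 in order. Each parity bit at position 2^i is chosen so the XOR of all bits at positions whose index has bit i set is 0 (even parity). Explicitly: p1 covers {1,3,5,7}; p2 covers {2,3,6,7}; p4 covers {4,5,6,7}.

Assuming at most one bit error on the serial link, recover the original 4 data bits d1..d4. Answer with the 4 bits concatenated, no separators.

s1 (pos 1,3,5,7): 1⊕1⊕1⊕1 = 0
s2 (pos 2,3,6,7): 0⊕1⊕0⊕1 = 0
s4 (pos 4,5,6,7): 0⊕1⊕0⊕1 = 0
Syndrome s4…s1 = 000 → no error.
Read data bits from positions 3,5,6,7: 1101

1101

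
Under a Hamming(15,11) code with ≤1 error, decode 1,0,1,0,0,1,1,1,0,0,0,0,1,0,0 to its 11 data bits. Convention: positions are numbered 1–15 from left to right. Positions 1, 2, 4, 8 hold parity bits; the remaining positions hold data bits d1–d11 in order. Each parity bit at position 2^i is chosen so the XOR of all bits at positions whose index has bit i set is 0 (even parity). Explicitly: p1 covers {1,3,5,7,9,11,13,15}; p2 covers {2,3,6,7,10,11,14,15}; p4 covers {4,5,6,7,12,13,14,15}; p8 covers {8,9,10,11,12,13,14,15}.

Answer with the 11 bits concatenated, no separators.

s1 (pos 1,3,5,7,9,11,13,15): 1⊕1⊕0⊕1⊕0⊕0⊕1⊕0 = 0
s2 (pos 2,3,6,7,10,11,14,15): 0⊕1⊕1⊕1⊕0⊕0⊕0⊕0 = 1
s4 (pos 4,5,6,7,12,13,14,15): 0⊕0⊕1⊕1⊕0⊕1⊕0⊕0 = 1
s8 (pos 8,9,10,11,12,13,14,15): 1⊕0⊕0⊕0⊕0⊕1⊕0⊕0 = 0
Syndrome s8…s1 = 0110 → error at position 6.
Flip position 6: 101001110000100 → 101000110000100
Read data bits from positions 3,5,6,7,9,10,11,12,13,14,15: 10010000100

10010000100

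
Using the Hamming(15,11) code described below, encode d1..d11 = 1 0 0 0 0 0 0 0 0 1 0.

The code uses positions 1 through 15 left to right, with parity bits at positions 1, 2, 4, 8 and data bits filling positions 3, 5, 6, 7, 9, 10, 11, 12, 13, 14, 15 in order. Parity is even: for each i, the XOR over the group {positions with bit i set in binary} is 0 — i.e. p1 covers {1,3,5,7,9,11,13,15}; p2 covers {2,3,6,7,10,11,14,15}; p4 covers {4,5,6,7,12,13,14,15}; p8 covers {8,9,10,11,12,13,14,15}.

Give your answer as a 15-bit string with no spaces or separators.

101100010000010

Place data at non-parity positions: p1 p2 1 p4 0 0 0 p8 0 0 0 0 0 1 0
p1 (pos 1,3,5,7,9,11,13,15): XOR of data positions = 1⊕0⊕0⊕0⊕0⊕0⊕0 = 1
p2 (pos 2,3,6,7,10,11,14,15): XOR of data positions = 1⊕0⊕0⊕0⊕0⊕1⊕0 = 0
p4 (pos 4,5,6,7,12,13,14,15): XOR of data positions = 0⊕0⊕0⊕0⊕0⊕1⊕0 = 1
p8 (pos 8,9,10,11,12,13,14,15): XOR of data positions = 0⊕0⊕0⊕0⊕0⊕1⊕0 = 1
Codeword: 101100010000010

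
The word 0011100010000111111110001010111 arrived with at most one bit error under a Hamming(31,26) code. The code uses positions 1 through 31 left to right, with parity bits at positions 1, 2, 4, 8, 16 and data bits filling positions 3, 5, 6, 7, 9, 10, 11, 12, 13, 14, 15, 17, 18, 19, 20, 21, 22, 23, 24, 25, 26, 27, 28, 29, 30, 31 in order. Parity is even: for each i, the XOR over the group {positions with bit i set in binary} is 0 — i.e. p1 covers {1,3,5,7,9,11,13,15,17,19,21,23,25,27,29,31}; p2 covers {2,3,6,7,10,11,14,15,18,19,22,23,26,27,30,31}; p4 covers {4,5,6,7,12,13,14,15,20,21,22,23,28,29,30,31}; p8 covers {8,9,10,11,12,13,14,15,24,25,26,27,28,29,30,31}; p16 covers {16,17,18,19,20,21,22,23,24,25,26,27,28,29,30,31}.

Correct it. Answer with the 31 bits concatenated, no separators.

0011100010000111111100001010111

s1 (pos 1,3,5,7,9,11,13,15,17,19,21,23,25,27,29,31): 0⊕1⊕1⊕0⊕1⊕0⊕0⊕1⊕1⊕1⊕1⊕0⊕1⊕1⊕1⊕1 = 1
s2 (pos 2,3,6,7,10,11,14,15,18,19,22,23,26,27,30,31): 0⊕1⊕0⊕0⊕0⊕0⊕1⊕1⊕1⊕1⊕0⊕0⊕0⊕1⊕1⊕1 = 0
s4 (pos 4,5,6,7,12,13,14,15,20,21,22,23,28,29,30,31): 1⊕1⊕0⊕0⊕0⊕0⊕1⊕1⊕1⊕1⊕0⊕0⊕0⊕1⊕1⊕1 = 1
s8 (pos 8,9,10,11,12,13,14,15,24,25,26,27,28,29,30,31): 0⊕1⊕0⊕0⊕0⊕0⊕1⊕1⊕0⊕1⊕0⊕1⊕0⊕1⊕1⊕1 = 0
s16 (pos 16,17,18,19,20,21,22,23,24,25,26,27,28,29,30,31): 1⊕1⊕1⊕1⊕1⊕1⊕0⊕0⊕0⊕1⊕0⊕1⊕0⊕1⊕1⊕1 = 1
Syndrome s16…s1 = 10101 → error at position 21.
Flip position 21: 0011100010000111111110001010111 → 0011100010000111111100001010111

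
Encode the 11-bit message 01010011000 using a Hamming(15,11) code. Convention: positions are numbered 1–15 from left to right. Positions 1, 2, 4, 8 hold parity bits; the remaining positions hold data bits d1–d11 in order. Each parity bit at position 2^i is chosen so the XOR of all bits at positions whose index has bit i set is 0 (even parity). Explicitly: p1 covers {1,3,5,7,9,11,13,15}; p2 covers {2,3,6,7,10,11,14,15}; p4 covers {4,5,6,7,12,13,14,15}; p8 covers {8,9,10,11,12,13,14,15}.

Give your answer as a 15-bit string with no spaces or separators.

Place data at non-parity positions: p1 p2 0 p4 1 0 1 p8 0 0 1 1 0 0 0
p1 (pos 1,3,5,7,9,11,13,15): XOR of data positions = 0⊕1⊕1⊕0⊕1⊕0⊕0 = 1
p2 (pos 2,3,6,7,10,11,14,15): XOR of data positions = 0⊕0⊕1⊕0⊕1⊕0⊕0 = 0
p4 (pos 4,5,6,7,12,13,14,15): XOR of data positions = 1⊕0⊕1⊕1⊕0⊕0⊕0 = 1
p8 (pos 8,9,10,11,12,13,14,15): XOR of data positions = 0⊕0⊕1⊕1⊕0⊕0⊕0 = 0
Codeword: 100110100011000

100110100011000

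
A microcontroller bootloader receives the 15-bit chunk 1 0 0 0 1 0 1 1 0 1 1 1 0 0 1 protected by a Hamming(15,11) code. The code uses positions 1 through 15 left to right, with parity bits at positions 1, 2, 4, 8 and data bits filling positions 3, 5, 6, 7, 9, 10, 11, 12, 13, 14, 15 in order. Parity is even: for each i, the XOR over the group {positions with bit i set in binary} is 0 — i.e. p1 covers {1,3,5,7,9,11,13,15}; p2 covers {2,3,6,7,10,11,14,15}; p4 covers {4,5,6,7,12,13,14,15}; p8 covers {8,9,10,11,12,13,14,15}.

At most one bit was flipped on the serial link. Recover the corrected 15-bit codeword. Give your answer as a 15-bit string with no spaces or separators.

100010111111001

s1 (pos 1,3,5,7,9,11,13,15): 1⊕0⊕1⊕1⊕0⊕1⊕0⊕1 = 1
s2 (pos 2,3,6,7,10,11,14,15): 0⊕0⊕0⊕1⊕1⊕1⊕0⊕1 = 0
s4 (pos 4,5,6,7,12,13,14,15): 0⊕1⊕0⊕1⊕1⊕0⊕0⊕1 = 0
s8 (pos 8,9,10,11,12,13,14,15): 1⊕0⊕1⊕1⊕1⊕0⊕0⊕1 = 1
Syndrome s8…s1 = 1001 → error at position 9.
Flip position 9: 100010110111001 → 100010111111001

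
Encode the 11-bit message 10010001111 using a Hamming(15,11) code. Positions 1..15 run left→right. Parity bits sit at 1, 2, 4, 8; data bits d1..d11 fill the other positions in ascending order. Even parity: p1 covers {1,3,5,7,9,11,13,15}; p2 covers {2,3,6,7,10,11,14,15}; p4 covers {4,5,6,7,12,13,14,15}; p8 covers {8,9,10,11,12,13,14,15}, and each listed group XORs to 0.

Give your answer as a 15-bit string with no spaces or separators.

001100100001111

Place data at non-parity positions: p1 p2 1 p4 0 0 1 p8 0 0 0 1 1 1 1
p1 (pos 1,3,5,7,9,11,13,15): XOR of data positions = 1⊕0⊕1⊕0⊕0⊕1⊕1 = 0
p2 (pos 2,3,6,7,10,11,14,15): XOR of data positions = 1⊕0⊕1⊕0⊕0⊕1⊕1 = 0
p4 (pos 4,5,6,7,12,13,14,15): XOR of data positions = 0⊕0⊕1⊕1⊕1⊕1⊕1 = 1
p8 (pos 8,9,10,11,12,13,14,15): XOR of data positions = 0⊕0⊕0⊕1⊕1⊕1⊕1 = 0
Codeword: 001100100001111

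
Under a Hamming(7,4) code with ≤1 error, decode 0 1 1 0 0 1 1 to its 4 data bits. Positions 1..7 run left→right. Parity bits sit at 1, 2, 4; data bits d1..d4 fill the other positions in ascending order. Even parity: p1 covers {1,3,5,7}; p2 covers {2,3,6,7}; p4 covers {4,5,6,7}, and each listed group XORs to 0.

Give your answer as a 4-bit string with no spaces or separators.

1011

s1 (pos 1,3,5,7): 0⊕1⊕0⊕1 = 0
s2 (pos 2,3,6,7): 1⊕1⊕1⊕1 = 0
s4 (pos 4,5,6,7): 0⊕0⊕1⊕1 = 0
Syndrome s4…s1 = 000 → no error.
Read data bits from positions 3,5,6,7: 1011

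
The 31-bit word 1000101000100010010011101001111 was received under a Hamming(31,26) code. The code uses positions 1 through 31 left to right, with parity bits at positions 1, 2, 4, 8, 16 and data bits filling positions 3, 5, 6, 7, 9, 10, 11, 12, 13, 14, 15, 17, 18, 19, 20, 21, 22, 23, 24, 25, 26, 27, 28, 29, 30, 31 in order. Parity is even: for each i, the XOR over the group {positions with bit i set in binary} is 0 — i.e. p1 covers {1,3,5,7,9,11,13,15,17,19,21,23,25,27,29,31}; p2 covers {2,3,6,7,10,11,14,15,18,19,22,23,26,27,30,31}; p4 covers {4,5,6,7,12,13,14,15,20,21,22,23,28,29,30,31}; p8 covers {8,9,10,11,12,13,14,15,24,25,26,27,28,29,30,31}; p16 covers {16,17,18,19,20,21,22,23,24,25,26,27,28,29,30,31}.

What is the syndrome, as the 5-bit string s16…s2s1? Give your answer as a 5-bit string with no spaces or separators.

11000

s1 (pos 1,3,5,7,9,11,13,15,17,19,21,23,25,27,29,31): 1⊕0⊕1⊕1⊕0⊕1⊕0⊕1⊕0⊕0⊕1⊕1⊕1⊕0⊕1⊕1 = 0
s2 (pos 2,3,6,7,10,11,14,15,18,19,22,23,26,27,30,31): 0⊕0⊕0⊕1⊕0⊕1⊕0⊕1⊕1⊕0⊕1⊕1⊕0⊕0⊕1⊕1 = 0
s4 (pos 4,5,6,7,12,13,14,15,20,21,22,23,28,29,30,31): 0⊕1⊕0⊕1⊕0⊕0⊕0⊕1⊕0⊕1⊕1⊕1⊕1⊕1⊕1⊕1 = 0
s8 (pos 8,9,10,11,12,13,14,15,24,25,26,27,28,29,30,31): 0⊕0⊕0⊕1⊕0⊕0⊕0⊕1⊕0⊕1⊕0⊕0⊕1⊕1⊕1⊕1 = 1
s16 (pos 16,17,18,19,20,21,22,23,24,25,26,27,28,29,30,31): 0⊕0⊕1⊕0⊕0⊕1⊕1⊕1⊕0⊕1⊕0⊕0⊕1⊕1⊕1⊕1 = 1
Syndrome s16…s1 = 11000 → error at position 24.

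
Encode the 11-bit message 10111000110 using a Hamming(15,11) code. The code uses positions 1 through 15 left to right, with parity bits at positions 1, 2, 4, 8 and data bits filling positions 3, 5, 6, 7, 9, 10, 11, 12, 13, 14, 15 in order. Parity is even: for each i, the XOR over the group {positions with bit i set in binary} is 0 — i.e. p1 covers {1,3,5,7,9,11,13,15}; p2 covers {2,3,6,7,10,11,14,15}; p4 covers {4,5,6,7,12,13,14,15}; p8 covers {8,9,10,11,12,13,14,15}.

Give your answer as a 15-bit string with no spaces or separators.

Place data at non-parity positions: p1 p2 1 p4 0 1 1 p8 1 0 0 0 1 1 0
p1 (pos 1,3,5,7,9,11,13,15): XOR of data positions = 1⊕0⊕1⊕1⊕0⊕1⊕0 = 0
p2 (pos 2,3,6,7,10,11,14,15): XOR of data positions = 1⊕1⊕1⊕0⊕0⊕1⊕0 = 0
p4 (pos 4,5,6,7,12,13,14,15): XOR of data positions = 0⊕1⊕1⊕0⊕1⊕1⊕0 = 0
p8 (pos 8,9,10,11,12,13,14,15): XOR of data positions = 1⊕0⊕0⊕0⊕1⊕1⊕0 = 1
Codeword: 001001111000110

001001111000110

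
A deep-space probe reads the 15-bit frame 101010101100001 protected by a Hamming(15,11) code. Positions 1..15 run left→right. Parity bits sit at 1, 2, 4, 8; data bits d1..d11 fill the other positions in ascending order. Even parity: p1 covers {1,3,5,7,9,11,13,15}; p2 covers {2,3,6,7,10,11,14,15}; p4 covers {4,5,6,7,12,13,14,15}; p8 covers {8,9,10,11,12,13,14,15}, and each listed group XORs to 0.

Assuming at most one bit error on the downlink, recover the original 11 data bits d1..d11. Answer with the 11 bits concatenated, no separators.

11011101001

s1 (pos 1,3,5,7,9,11,13,15): 1⊕1⊕1⊕1⊕1⊕0⊕0⊕1 = 0
s2 (pos 2,3,6,7,10,11,14,15): 0⊕1⊕0⊕1⊕1⊕0⊕0⊕1 = 0
s4 (pos 4,5,6,7,12,13,14,15): 0⊕1⊕0⊕1⊕0⊕0⊕0⊕1 = 1
s8 (pos 8,9,10,11,12,13,14,15): 0⊕1⊕1⊕0⊕0⊕0⊕0⊕1 = 1
Syndrome s8…s1 = 1100 → error at position 12.
Flip position 12: 101010101100001 → 101010101101001
Read data bits from positions 3,5,6,7,9,10,11,12,13,14,15: 11011101001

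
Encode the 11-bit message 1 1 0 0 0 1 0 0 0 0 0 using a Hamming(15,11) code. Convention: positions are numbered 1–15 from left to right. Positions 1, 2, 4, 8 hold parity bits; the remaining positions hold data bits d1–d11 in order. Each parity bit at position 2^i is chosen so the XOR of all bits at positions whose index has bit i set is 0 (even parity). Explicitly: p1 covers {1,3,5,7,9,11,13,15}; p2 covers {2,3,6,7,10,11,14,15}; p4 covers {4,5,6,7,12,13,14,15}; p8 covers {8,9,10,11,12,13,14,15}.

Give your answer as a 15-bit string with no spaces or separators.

Place data at non-parity positions: p1 p2 1 p4 1 0 0 p8 0 1 0 0 0 0 0
p1 (pos 1,3,5,7,9,11,13,15): XOR of data positions = 1⊕1⊕0⊕0⊕0⊕0⊕0 = 0
p2 (pos 2,3,6,7,10,11,14,15): XOR of data positions = 1⊕0⊕0⊕1⊕0⊕0⊕0 = 0
p4 (pos 4,5,6,7,12,13,14,15): XOR of data positions = 1⊕0⊕0⊕0⊕0⊕0⊕0 = 1
p8 (pos 8,9,10,11,12,13,14,15): XOR of data positions = 0⊕1⊕0⊕0⊕0⊕0⊕0 = 1
Codeword: 001110010100000

001110010100000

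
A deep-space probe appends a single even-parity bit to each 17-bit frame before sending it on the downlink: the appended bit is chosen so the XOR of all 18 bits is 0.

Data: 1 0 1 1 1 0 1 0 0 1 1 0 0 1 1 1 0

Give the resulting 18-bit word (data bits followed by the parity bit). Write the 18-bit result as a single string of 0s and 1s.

XOR of the 17 data bits: 1⊕0⊕1⊕1⊕1⊕0⊕1⊕0⊕0⊕1⊕1⊕0⊕0⊕1⊕1⊕1⊕0 = 0
Parity bit = 0 (so all 18 bits XOR to 0).

101110100110011100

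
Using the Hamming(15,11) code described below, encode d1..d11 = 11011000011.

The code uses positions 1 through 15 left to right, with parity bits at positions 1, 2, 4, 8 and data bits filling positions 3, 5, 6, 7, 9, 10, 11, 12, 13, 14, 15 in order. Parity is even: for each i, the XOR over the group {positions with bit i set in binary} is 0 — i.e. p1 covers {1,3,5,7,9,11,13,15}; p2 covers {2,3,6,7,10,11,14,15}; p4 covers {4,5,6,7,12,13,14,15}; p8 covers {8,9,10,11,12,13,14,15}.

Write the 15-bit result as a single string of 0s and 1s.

Place data at non-parity positions: p1 p2 1 p4 1 0 1 p8 1 0 0 0 0 1 1
p1 (pos 1,3,5,7,9,11,13,15): XOR of data positions = 1⊕1⊕1⊕1⊕0⊕0⊕1 = 1
p2 (pos 2,3,6,7,10,11,14,15): XOR of data positions = 1⊕0⊕1⊕0⊕0⊕1⊕1 = 0
p4 (pos 4,5,6,7,12,13,14,15): XOR of data positions = 1⊕0⊕1⊕0⊕0⊕1⊕1 = 0
p8 (pos 8,9,10,11,12,13,14,15): XOR of data positions = 1⊕0⊕0⊕0⊕0⊕1⊕1 = 1
Codeword: 101010111000011

101010111000011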